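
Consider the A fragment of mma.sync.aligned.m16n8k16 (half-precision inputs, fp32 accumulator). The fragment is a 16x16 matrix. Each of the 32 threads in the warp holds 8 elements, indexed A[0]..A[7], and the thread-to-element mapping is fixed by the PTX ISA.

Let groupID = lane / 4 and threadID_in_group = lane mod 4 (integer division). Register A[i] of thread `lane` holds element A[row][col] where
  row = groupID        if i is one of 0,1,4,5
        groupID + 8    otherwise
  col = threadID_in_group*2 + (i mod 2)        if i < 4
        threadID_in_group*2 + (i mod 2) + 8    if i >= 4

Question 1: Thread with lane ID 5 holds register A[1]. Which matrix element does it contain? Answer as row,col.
1,3

lane 5=>5/4=1, 5 mod 4=1
i=1  r:1+0=>1  c:2·1+1+0=>3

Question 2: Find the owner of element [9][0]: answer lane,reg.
r=9⇒gr=1,Rb=1  c=0⇒Cb=0,th=0,odd=0
L=1*4+0=4  i=0*4+1*2+0=2

4,2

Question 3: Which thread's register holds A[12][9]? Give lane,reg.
16,7

r: 12->gid=4,r8=1  c: 9->c8=1,tid=0,i&1=1
L=4*4+0=16  i=1*4+1*2+1=7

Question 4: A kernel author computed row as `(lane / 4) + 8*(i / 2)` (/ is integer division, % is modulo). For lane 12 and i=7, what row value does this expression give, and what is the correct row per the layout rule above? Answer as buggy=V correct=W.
buggy=27 correct=11

`(lane / 4) + 8*(i / 2)`[12,7]⇒27
lane 12: gr=3 (12/4), th=0 (12%4)
i=7: r=3+8=11, c=0*2+1+8=9
row: 27 vs 11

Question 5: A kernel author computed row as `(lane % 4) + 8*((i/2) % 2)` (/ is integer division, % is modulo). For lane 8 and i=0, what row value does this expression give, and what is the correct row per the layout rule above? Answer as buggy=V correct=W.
`(lane % 4) + 8*((i/2) % 2)`[8,0]⇒0
lane 8: gr=2 (8/4), th=0 (8%4)
i=0: r=2+0=2, c=0*2+0+0=0
row: 0 vs 2

buggy=0 correct=2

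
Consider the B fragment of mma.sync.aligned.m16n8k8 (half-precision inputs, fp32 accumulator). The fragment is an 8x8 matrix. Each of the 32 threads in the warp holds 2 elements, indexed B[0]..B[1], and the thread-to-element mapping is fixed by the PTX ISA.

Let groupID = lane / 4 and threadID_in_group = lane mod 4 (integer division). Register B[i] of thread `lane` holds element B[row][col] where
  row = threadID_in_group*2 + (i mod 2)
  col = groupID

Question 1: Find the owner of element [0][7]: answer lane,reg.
28,0

c=7→G=7  r=0→T=0,p=0
L=7*4+0=28  i=0=0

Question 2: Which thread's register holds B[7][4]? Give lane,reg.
c:4=>grp=4  r:7=>tig=3,lo=1
L=4*4+3=19  i=1=1

19,1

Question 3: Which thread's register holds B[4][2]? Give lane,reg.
10,0

c:2=>grp=2  r:4=>tig=2,lo=0
L=2*4+2=10  i=0=0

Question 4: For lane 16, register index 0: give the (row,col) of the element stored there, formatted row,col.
0,4

16: gid=4,tid=0
[0] (0*2+0,4) = (0,4)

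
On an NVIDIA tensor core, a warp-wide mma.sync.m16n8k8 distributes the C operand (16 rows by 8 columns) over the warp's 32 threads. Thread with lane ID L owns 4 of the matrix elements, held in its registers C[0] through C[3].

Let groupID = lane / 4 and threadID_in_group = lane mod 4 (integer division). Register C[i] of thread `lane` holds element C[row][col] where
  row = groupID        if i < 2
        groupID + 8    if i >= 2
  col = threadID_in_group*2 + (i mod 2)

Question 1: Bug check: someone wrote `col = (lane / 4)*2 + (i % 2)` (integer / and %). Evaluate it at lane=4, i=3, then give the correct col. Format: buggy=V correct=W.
buggy=3 correct=1

`(lane / 4)*2 + (i % 2)`[4,3]⇒3
L=4⇒gr=4>>2=1, th=4&3=0
[3]⇒row 1+8=9  col 0·2+1=1
col: 3 vs 1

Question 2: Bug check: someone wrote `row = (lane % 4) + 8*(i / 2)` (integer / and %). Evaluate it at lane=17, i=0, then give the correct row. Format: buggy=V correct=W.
buggy=1 correct=4

`(lane % 4) + 8*(i / 2)`[17,0]->1
L=17->g=17>>2=4, t=17&3=1
[0]->row 4+0=4  col 1·2+0=2
row: 1 vs 4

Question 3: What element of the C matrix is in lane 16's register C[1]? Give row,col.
lane 16=>16/4=4, 16 mod 4=0
i=1  r:4+0=>4  c:2·0+1=>1

4,1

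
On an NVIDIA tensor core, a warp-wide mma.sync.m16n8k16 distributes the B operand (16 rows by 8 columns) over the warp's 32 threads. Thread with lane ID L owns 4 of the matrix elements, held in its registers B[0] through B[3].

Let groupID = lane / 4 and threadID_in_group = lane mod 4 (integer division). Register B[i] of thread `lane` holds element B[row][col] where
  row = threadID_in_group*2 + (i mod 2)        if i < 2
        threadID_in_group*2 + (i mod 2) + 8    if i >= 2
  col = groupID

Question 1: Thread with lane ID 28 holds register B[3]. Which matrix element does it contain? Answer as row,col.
lane 28: G=7 (28/4), T=0 (28%4)
i=3: r=0*2+1+8=9, c=G=7

9,7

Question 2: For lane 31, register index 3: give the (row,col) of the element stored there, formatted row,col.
15,7

lane 31: g=7 (31/4), t=3 (31%4)
i=3: r=3*2+1+8=15, c=g=7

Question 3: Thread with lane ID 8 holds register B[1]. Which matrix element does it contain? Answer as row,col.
1,2

lane 8: gr=2 (8/4), th=0 (8%4)
i=1: r=0*2+1+0=1, c=gr=2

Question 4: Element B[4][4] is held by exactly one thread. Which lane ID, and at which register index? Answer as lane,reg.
c=4->g=4  r=4->rb=0,t=2,b0=0
L=4*4+2=18  i=0*2+0=0

18,0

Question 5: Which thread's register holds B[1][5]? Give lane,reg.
c:5=>grp=5  r:1=>rB=0,tig=0,lo=1
L=5*4+0=20  i=0*2+1=1

20,1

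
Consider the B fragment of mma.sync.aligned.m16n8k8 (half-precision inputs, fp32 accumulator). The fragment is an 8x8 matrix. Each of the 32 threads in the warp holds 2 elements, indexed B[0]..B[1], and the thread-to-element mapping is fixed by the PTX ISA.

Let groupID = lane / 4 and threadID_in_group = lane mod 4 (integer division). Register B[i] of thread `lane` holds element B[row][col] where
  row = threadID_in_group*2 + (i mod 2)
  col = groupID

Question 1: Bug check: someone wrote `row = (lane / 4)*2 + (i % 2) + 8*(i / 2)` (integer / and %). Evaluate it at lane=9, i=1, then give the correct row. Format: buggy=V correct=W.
buggy=5 correct=3

`(lane / 4)*2 + (i % 2) + 8*(i / 2)`[9,1]=>5
lane 9: grp=2 (9/4), tig=1 (9%4)
i=1: r=1*2+1=3, c=grp=2
row: 5 vs 3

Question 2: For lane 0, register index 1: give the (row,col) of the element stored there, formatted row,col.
1,0

lane 0→0/4=0, 0 mod 4=0
i=1  r:2·0+1→1  c:0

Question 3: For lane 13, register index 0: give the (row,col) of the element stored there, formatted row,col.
L=13=>grp=13>>2=3, tig=13&3=1
[0]=>row 1·2+0=2  col grp=3

2,3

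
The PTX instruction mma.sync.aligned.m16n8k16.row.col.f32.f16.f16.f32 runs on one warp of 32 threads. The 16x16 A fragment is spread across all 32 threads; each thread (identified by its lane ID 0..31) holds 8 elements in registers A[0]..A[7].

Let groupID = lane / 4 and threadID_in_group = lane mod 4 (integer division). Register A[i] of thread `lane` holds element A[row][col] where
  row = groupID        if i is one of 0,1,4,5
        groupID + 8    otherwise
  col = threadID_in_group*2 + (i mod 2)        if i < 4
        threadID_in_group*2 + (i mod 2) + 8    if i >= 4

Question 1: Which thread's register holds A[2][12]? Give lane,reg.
10,4

r=2⇒gr=2,Rb=0  c=12⇒Cb=1,th=2,odd=0
L=2*4+2=10  i=1*4+0*2+0=4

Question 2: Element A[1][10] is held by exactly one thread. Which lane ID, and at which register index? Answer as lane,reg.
r: 1->gid=1,r8=0  c: 10->c8=1,tid=1,i&1=0
L=1*4+1=5  i=1*4+0*2+0=4

5,4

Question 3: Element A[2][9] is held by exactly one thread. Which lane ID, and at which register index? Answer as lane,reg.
r=2⇒gr=2,Rb=0  c=9⇒Cb=1,th=0,odd=1
L=2*4+0=8  i=1*4+0*2+1=5

8,5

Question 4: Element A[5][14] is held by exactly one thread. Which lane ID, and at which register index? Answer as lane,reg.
23,4

r:5=>grp=5,rB=0  c:14=>cB=1,tig=3,lo=0
L=5*4+3=23  i=1*4+0*2+0=4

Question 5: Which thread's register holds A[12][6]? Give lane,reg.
r=12->g=4,rb=1  c=6->cb=0,t=3,b0=0
L=4*4+3=19  i=0*4+1*2+0=2

19,2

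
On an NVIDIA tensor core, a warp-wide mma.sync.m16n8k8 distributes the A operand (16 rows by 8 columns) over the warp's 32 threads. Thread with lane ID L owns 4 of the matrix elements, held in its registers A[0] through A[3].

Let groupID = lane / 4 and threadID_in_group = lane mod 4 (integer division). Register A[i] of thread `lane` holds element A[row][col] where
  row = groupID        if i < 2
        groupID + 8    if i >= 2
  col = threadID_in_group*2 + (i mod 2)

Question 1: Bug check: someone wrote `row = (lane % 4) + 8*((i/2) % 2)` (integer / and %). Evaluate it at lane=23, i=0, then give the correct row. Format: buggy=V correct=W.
`(lane % 4) + 8*((i/2) % 2)`[23,0]=>3
lane 23: grp=5 (23/4), tig=3 (23%4)
i=0: r=5+0=5, c=3*2+0=6
row: 3 vs 5

buggy=3 correct=5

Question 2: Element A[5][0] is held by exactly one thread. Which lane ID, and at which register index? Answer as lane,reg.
20,0

r:5=>grp=5,rB=0  c:0=>tig=0,lo=0
L=5*4+0=20  i=0*2+0=0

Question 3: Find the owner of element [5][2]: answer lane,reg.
r=5->g=5,rb=0  c=2->t=1,b0=0
L=5*4+1=21  i=0*2+0=0

21,0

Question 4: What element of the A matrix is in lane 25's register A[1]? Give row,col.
lane 25->25/4=6, 25 mod 4=1
i=1  r:6+0->6  c:2·1+1->3

6,3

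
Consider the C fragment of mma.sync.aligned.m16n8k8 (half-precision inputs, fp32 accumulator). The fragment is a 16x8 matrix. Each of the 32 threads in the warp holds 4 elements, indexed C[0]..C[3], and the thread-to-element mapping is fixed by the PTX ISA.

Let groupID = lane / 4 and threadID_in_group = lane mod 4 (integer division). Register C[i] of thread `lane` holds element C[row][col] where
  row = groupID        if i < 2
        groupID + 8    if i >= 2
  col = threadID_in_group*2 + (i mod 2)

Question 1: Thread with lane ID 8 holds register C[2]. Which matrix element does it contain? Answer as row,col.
10,0

8: gr=2,th=0
[2] (2+8,0*2+0) = (10,0)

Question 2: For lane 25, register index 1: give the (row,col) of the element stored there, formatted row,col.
6,3

lane 25→25/4=6, 25 mod 4=1
i=1  r:6+0→6  c:2·1+1→3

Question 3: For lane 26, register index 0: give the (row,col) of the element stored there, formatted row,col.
6,4

lane 26=>26/4=6, 26 mod 4=2
i=0  r:6+0=>6  c:2·2+0=>4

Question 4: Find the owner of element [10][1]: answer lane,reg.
8,3

r=10->g=2,rb=1  c=1->t=0,b0=1
L=2*4+0=8  i=1*2+1=3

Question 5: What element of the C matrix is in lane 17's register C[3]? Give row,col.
12,3

lane 17⇒17/4=4, 17 mod 4=1
i=3  r:4+8⇒12  c:2·1+1⇒3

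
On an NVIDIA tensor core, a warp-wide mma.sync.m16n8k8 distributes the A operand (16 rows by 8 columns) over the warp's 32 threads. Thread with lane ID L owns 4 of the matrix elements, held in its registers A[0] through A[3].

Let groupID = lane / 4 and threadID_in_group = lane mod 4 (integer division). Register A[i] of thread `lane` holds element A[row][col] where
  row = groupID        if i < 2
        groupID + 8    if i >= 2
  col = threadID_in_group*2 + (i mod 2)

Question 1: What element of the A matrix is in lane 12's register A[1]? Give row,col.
3,1

lane 12->12/4=3, 12 mod 4=0
i=1  r:3+0->3  c:2·0+1->1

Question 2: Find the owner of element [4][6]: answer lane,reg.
19,0

r=4->g=4,rb=0  c=6->t=3,b0=0
L=4*4+3=19  i=0*2+0=0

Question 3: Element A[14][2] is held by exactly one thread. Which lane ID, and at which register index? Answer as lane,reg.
25,2

r=14⇒gr=6,Rb=1  c=2⇒th=1,odd=0
L=6*4+1=25  i=1*2+0=2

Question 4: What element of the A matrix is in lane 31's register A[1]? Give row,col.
7,7

lane 31: gr=7 (31/4), th=3 (31%4)
i=1: r=7+0=7, c=3*2+1=7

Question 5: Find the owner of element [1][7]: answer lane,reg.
7,1

r=1⇒gr=1,Rb=0  c=7⇒th=3,odd=1
L=1*4+3=7  i=0*2+1=1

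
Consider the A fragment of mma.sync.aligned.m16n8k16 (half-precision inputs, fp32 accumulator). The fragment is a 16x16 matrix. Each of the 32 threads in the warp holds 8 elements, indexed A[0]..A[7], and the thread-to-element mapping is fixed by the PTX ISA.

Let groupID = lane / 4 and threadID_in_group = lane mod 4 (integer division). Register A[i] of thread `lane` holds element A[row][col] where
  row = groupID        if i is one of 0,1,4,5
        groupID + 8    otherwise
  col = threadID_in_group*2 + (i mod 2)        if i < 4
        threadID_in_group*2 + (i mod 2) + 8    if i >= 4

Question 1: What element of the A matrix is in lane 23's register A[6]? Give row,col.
13,14

23: grp=5,tig=3
[6] (5+8,3*2+0+8) = (13,14)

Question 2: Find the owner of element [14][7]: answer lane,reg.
r=14→G=6,rhi=1  c=7→chi=0,T=3,p=1
L=6*4+3=27  i=0*4+1*2+1=3

27,3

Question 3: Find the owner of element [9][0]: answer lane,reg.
r=9→G=1,rhi=1  c=0→chi=0,T=0,p=0
L=1*4+0=4  i=0*4+1*2+0=2

4,2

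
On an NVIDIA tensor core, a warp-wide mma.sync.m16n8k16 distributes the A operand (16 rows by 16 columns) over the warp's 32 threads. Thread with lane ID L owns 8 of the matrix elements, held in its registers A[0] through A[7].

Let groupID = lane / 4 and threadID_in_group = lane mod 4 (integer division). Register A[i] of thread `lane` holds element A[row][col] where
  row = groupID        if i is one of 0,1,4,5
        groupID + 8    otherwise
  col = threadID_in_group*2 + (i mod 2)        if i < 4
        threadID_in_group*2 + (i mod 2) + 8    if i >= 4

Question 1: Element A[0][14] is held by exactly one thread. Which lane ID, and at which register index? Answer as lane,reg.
r:0=>grp=0,rB=0  c:14=>cB=1,tig=3,lo=0
L=0*4+3=3  i=1*4+0*2+0=4

3,4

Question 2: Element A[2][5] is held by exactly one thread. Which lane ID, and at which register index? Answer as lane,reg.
r:2=>grp=2,rB=0  c:5=>cB=0,tig=2,lo=1
L=2*4+2=10  i=0*4+0*2+1=1

10,1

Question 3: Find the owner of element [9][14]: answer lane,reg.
7,6

r: 9->gid=1,r8=1  c: 14->c8=1,tid=3,i&1=0
L=1*4+3=7  i=1*4+1*2+0=6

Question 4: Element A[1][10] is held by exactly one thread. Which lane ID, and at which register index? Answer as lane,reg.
r=1⇒gr=1,Rb=0  c=10⇒Cb=1,th=1,odd=0
L=1*4+1=5  i=1*4+0*2+0=4

5,4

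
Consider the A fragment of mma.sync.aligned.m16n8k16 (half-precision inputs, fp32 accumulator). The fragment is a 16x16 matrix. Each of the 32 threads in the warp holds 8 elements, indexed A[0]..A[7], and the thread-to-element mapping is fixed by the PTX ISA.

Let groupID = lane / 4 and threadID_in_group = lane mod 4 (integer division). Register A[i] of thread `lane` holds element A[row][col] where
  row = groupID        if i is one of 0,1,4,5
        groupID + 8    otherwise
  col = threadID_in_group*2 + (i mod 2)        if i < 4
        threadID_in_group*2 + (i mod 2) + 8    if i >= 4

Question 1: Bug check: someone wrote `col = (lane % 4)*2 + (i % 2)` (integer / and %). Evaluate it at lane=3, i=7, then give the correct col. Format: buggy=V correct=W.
buggy=7 correct=15

`(lane % 4)*2 + (i % 2)`[3,7]->7
3: g=0,t=3
[7] (0+8,3*2+1+8) = (8,15)
col: 7 vs 15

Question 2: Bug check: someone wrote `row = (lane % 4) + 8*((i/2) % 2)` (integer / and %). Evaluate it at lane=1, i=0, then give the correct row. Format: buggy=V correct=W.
`(lane % 4) + 8*((i/2) % 2)`[1,0]->1
1: gid=0,tid=1
[0] (0+0,1*2+0+0) = (0,2)
row: 1 vs 0

buggy=1 correct=0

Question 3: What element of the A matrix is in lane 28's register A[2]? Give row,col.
15,0

28: G=7,T=0
[2] (7+8,0*2+0+0) = (15,0)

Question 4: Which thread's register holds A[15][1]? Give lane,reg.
28,3

r=15→G=7,rhi=1  c=1→chi=0,T=0,p=1
L=7*4+0=28  i=0*4+1*2+1=3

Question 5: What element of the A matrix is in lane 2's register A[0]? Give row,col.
L=2→G=2>>2=0, T=2&3=2
[0]→row 0+0=0  col 2·2+0+0=4

0,4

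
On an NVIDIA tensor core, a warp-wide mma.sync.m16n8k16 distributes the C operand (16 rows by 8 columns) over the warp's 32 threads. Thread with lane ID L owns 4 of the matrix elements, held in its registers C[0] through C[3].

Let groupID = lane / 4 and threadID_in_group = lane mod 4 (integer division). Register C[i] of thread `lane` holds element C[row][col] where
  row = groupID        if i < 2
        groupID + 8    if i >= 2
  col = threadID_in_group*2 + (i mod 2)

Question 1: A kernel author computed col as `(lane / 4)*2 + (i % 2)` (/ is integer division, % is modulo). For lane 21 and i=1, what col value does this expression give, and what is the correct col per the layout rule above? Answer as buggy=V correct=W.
`(lane / 4)*2 + (i % 2)`[21,1]->11
L=21->gid=21>>2=5, tid=21&3=1
[1]->row 5+0=5  col 1·2+1=3
col: 11 vs 3

buggy=11 correct=3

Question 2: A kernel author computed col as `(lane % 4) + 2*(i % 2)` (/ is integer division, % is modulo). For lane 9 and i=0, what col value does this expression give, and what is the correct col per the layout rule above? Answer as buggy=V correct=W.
buggy=1 correct=2

`(lane % 4) + 2*(i % 2)`[9,0]⇒1
lane 9⇒9/4=2, 9 mod 4=1
i=0  r:2+0⇒2  c:2·1+0⇒2
col: 1 vs 2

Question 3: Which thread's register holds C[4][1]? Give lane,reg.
r=4->g=4,rb=0  c=1->t=0,b0=1
L=4*4+0=16  i=0*2+1=1

16,1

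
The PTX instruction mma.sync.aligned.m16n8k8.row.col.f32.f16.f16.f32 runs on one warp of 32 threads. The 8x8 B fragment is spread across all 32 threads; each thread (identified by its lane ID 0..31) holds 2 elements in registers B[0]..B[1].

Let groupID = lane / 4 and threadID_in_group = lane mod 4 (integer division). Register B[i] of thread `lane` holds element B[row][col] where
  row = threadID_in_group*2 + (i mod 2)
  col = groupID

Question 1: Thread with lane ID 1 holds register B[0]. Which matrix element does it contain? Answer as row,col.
2,0

1: g=0,t=1
[0] (1*2+0,0) = (2,0)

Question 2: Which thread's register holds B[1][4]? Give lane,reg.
16,1

c:4=>grp=4  r:1=>tig=0,lo=1
L=4*4+0=16  i=1=1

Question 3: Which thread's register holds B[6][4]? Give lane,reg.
c=4->g=4  r=6->t=3,b0=0
L=4*4+3=19  i=0=0

19,0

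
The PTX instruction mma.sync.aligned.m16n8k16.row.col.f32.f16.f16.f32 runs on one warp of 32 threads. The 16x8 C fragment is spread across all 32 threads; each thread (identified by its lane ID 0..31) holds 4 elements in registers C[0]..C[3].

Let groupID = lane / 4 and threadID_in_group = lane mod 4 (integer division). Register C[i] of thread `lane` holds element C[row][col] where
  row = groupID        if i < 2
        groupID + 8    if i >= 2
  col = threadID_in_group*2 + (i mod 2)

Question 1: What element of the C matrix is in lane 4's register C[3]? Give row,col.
L=4=>grp=4>>2=1, tig=4&3=0
[3]=>row 1+8=9  col 0·2+1=1

9,1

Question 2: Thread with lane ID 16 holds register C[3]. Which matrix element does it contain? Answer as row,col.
lane 16: G=4 (16/4), T=0 (16%4)
i=3: r=4+8=12, c=0*2+1=1

12,1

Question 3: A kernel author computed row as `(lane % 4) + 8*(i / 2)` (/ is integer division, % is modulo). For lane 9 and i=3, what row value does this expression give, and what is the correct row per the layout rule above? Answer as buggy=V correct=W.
`(lane % 4) + 8*(i / 2)`[9,3]->9
lane 9->9/4=2, 9 mod 4=1
i=3  r:2+8->10  c:2·1+1->3
row: 9 vs 10

buggy=9 correct=10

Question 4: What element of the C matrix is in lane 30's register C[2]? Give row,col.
15,4

lane 30: g=7 (30/4), t=2 (30%4)
i=2: r=7+8=15, c=2*2+0=4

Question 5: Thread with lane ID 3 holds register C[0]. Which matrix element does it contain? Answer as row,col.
0,6

lane 3⇒3/4=0, 3 mod 4=3
i=0  r:0+0⇒0  c:2·3+0⇒6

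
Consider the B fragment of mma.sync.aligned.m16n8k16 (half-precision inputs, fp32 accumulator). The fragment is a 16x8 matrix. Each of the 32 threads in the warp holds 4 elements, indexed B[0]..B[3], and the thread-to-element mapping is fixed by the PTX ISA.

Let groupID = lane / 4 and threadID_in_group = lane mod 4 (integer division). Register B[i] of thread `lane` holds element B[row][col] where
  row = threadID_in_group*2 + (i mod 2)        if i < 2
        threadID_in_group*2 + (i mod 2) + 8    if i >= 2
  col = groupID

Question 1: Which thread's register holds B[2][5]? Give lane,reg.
c=5->g=5  r=2->rb=0,t=1,b0=0
L=5*4+1=21  i=0*2+0=0

21,0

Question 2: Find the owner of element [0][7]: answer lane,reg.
c=7→G=7  r=0→rhi=0,T=0,p=0
L=7*4+0=28  i=0*2+0=0

28,0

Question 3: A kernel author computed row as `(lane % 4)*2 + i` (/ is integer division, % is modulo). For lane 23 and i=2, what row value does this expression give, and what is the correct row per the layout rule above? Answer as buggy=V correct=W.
`(lane % 4)*2 + i`[23,2]->8
23: g=5,t=3
[2] (3*2+0+8,5) = (14,5)
row: 8 vs 14

buggy=8 correct=14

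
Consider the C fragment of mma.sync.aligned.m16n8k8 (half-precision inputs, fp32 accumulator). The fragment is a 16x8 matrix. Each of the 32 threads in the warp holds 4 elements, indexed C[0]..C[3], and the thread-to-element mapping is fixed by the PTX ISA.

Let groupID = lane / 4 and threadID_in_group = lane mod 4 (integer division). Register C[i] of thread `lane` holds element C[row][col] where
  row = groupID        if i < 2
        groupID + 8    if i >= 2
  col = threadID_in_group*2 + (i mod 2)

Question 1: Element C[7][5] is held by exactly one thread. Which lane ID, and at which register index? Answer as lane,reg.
r=7⇒gr=7,Rb=0  c=5⇒th=2,odd=1
L=7*4+2=30  i=0*2+1=1

30,1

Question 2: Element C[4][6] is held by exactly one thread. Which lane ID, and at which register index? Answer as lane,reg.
19,0

r=4⇒gr=4,Rb=0  c=6⇒th=3,odd=0
L=4*4+3=19  i=0*2+0=0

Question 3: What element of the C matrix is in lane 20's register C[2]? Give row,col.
lane 20→20/4=5, 20 mod 4=0
i=2  r:5+8→13  c:2·0+0→0

13,0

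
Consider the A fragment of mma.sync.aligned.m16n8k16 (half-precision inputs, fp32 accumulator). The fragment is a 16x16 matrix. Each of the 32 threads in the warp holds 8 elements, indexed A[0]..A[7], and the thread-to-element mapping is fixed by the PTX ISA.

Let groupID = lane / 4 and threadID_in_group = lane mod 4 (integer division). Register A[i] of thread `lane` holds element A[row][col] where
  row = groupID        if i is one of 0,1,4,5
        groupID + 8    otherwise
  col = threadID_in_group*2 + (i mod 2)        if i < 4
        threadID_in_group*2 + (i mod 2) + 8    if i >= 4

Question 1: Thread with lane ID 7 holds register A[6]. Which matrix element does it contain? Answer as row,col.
9,14

lane 7→7/4=1, 7 mod 4=3
i=6  r:1+8→9  c:2·3+0+8→14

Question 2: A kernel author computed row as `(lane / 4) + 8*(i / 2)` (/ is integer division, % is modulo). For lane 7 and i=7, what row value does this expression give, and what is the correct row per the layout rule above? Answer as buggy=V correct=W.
buggy=25 correct=9

`(lane / 4) + 8*(i / 2)`[7,7]->25
lane 7: g=1 (7/4), t=3 (7%4)
i=7: r=1+8=9, c=3*2+1+8=15
row: 25 vs 9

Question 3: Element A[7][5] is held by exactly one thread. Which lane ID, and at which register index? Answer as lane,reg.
r=7->g=7,rb=0  c=5->cb=0,t=2,b0=1
L=7*4+2=30  i=0*4+0*2+1=1

30,1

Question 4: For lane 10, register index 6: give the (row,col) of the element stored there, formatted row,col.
10,12

L=10->g=10>>2=2, t=10&3=2
[6]->row 2+8=10  col 2·2+0+8=12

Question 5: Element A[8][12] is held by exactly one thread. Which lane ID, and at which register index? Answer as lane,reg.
r=8⇒gr=0,Rb=1  c=12⇒Cb=1,th=2,odd=0
L=0*4+2=2  i=1*4+1*2+0=6

2,6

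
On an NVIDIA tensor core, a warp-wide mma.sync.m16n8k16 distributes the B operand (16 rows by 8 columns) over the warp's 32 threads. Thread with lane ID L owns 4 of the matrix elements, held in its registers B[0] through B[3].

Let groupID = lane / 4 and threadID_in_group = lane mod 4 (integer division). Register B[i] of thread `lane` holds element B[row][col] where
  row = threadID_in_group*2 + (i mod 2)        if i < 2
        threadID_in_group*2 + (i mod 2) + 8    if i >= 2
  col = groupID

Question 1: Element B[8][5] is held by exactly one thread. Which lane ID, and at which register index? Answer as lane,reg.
20,2

c:5=>grp=5  r:8=>rB=1,tig=0,lo=0
L=5*4+0=20  i=1*2+0=2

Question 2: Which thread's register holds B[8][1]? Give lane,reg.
4,2

c: 1->gid=1  r: 8->r8=1,tid=0,i&1=0
L=1*4+0=4  i=1*2+0=2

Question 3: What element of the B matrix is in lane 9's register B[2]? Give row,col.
lane 9: G=2 (9/4), T=1 (9%4)
i=2: r=1*2+0+8=10, c=G=2

10,2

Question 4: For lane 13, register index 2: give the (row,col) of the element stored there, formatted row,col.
13: gid=3,tid=1
[2] (1*2+0+8,3) = (10,3)

10,3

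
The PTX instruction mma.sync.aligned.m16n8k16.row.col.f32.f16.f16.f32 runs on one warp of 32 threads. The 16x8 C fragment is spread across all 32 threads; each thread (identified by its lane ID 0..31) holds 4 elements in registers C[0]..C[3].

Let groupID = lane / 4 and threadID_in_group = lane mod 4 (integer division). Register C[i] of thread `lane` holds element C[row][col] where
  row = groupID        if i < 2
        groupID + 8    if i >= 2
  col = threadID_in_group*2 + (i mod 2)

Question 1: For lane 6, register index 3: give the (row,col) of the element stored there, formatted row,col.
9,5

lane 6=>6/4=1, 6 mod 4=2
i=3  r:1+8=>9  c:2·2+1=>5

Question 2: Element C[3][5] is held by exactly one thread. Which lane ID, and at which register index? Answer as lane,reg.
r=3→G=3,rhi=0  c=5→T=2,p=1
L=3*4+2=14  i=0*2+1=1

14,1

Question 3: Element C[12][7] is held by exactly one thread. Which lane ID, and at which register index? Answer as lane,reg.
19,3

r=12→G=4,rhi=1  c=7→T=3,p=1
L=4*4+3=19  i=1*2+1=3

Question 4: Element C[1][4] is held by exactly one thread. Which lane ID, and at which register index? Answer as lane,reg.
6,0

r=1⇒gr=1,Rb=0  c=4⇒th=2,odd=0
L=1*4+2=6  i=0*2+0=0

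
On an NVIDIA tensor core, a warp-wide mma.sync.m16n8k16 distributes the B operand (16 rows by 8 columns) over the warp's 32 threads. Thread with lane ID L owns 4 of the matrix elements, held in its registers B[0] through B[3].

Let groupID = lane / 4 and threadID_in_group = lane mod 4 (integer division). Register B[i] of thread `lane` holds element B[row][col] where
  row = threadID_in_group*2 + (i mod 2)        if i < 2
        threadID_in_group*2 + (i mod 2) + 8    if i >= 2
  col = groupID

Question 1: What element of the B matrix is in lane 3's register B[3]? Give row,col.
15,0

L=3->gid=3>>2=0, tid=3&3=3
[3]->row 3·2+1+8=15  col gid=0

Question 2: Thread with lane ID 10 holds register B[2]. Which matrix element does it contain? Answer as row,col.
12,2

L=10->g=10>>2=2, t=10&3=2
[2]->row 2·2+0+8=12  col g=2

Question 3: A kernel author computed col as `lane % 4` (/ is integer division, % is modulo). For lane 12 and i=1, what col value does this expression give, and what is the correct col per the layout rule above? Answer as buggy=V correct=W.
`lane % 4`[12,1]⇒0
lane 12: gr=3 (12/4), th=0 (12%4)
i=1: r=0*2+1+0=1, c=gr=3
col: 0 vs 3

buggy=0 correct=3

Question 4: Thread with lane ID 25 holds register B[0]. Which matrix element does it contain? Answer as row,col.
2,6

lane 25: gid=6 (25/4), tid=1 (25%4)
i=0: r=1*2+0+0=2, c=gid=6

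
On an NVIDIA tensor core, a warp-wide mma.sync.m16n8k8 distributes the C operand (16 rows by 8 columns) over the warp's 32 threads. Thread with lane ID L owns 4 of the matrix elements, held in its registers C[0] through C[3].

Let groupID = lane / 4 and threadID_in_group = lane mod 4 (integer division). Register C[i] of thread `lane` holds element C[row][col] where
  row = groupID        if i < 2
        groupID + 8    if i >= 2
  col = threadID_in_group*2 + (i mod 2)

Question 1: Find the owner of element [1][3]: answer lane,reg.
r=1⇒gr=1,Rb=0  c=3⇒th=1,odd=1
L=1*4+1=5  i=0*2+1=1

5,1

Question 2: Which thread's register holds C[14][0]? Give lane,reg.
24,2

r=14->g=6,rb=1  c=0->t=0,b0=0
L=6*4+0=24  i=1*2+0=2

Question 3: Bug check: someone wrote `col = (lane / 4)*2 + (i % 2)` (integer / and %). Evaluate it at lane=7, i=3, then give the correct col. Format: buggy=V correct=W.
`(lane / 4)*2 + (i % 2)`[7,3]=>3
7: grp=1,tig=3
[3] (1+8,3*2+1) = (9,7)
col: 3 vs 7

buggy=3 correct=7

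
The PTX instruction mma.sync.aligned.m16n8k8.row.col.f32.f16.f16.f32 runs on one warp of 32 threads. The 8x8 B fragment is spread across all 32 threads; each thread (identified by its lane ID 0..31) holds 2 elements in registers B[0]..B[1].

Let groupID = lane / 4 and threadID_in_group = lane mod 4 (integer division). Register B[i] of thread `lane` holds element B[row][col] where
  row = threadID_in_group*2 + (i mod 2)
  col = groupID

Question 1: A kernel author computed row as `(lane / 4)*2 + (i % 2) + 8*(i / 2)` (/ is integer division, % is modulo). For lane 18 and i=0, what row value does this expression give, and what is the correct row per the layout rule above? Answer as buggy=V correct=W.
buggy=8 correct=4

`(lane / 4)*2 + (i % 2) + 8*(i / 2)`[18,0]⇒8
lane 18⇒18/4=4, 18 mod 4=2
i=0  r:2·2+0⇒4  c:4
row: 8 vs 4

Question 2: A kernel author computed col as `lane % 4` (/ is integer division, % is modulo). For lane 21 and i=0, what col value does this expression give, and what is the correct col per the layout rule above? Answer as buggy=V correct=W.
`lane % 4`[21,0]=>1
lane 21: grp=5 (21/4), tig=1 (21%4)
i=0: r=1*2+0=2, c=grp=5
col: 1 vs 5

buggy=1 correct=5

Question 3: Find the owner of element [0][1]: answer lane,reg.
c:1=>grp=1  r:0=>tig=0,lo=0
L=1*4+0=4  i=0=0

4,0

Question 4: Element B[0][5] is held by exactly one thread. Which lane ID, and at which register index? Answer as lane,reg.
c=5->g=5  r=0->t=0,b0=0
L=5*4+0=20  i=0=0

20,0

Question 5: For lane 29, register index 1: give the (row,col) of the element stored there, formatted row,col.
29: grp=7,tig=1
[1] (1*2+1,7) = (3,7)

3,7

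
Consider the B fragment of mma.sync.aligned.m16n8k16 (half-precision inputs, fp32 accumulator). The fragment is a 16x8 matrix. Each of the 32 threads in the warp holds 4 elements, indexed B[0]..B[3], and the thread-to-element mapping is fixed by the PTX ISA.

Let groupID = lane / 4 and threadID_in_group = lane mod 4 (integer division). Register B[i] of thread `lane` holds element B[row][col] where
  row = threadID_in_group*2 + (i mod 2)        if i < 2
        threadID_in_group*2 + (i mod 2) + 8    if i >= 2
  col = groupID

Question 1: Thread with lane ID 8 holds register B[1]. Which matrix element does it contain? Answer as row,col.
lane 8->8/4=2, 8 mod 4=0
i=1  r:2·0+1+0->1  c:2

1,2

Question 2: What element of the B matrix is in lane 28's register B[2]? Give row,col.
8,7

L=28=>grp=28>>2=7, tig=28&3=0
[2]=>row 0·2+0+8=8  col grp=7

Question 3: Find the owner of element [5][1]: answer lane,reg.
c: 1->gid=1  r: 5->r8=0,tid=2,i&1=1
L=1*4+2=6  i=0*2+1=1

6,1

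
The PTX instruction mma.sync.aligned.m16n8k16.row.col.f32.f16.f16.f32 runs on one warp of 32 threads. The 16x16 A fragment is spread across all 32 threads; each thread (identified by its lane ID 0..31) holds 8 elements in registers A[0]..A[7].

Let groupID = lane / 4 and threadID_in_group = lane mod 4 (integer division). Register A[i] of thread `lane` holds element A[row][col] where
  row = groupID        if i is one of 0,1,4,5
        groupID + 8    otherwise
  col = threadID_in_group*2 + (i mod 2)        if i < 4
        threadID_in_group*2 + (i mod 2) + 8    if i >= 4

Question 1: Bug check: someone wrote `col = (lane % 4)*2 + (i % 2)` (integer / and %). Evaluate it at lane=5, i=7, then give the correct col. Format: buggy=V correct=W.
`(lane % 4)*2 + (i % 2)`[5,7]⇒3
L=5⇒gr=5>>2=1, th=5&3=1
[7]⇒row 1+8=9  col 1·2+1+8=11
col: 3 vs 11

buggy=3 correct=11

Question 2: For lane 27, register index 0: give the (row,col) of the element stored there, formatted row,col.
lane 27: grp=6 (27/4), tig=3 (27%4)
i=0: r=6+0=6, c=3*2+0+0=6

6,6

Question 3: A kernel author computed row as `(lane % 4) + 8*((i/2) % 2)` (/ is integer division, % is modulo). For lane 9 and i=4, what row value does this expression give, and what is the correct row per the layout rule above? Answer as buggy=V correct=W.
buggy=1 correct=2

`(lane % 4) + 8*((i/2) % 2)`[9,4]->1
L=9->gid=9>>2=2, tid=9&3=1
[4]->row 2+0=2  col 1·2+0+8=10
row: 1 vs 2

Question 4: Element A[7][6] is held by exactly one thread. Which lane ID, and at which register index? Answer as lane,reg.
31,0

r=7⇒gr=7,Rb=0  c=6⇒Cb=0,th=3,odd=0
L=7*4+3=31  i=0*4+0*2+0=0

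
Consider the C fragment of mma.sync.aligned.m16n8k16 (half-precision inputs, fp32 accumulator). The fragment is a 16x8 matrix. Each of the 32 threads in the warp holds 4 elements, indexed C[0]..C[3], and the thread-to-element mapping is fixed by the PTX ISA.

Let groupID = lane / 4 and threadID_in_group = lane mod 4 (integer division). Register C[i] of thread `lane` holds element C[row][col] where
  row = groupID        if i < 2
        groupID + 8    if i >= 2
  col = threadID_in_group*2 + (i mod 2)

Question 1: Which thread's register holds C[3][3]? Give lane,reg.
r=3->g=3,rb=0  c=3->t=1,b0=1
L=3*4+1=13  i=0*2+1=1

13,1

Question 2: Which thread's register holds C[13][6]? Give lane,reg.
23,2

r=13->g=5,rb=1  c=6->t=3,b0=0
L=5*4+3=23  i=1*2+0=2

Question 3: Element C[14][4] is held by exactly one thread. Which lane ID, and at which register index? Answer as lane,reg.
26,2

r=14→G=6,rhi=1  c=4→T=2,p=0
L=6*4+2=26  i=1*2+0=2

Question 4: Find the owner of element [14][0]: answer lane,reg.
r=14->g=6,rb=1  c=0->t=0,b0=0
L=6*4+0=24  i=1*2+0=2

24,2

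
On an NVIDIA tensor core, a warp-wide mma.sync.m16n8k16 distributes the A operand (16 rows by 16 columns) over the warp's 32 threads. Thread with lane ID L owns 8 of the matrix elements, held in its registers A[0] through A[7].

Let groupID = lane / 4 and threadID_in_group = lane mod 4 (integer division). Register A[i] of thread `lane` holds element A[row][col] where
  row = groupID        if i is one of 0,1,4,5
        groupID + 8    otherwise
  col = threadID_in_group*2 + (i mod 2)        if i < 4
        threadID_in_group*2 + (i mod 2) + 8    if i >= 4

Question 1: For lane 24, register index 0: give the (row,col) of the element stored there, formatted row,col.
lane 24: g=6 (24/4), t=0 (24%4)
i=0: r=6+0=6, c=0*2+0+0=0

6,0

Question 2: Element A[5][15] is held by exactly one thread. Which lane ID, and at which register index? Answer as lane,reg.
r: 5->gid=5,r8=0  c: 15->c8=1,tid=3,i&1=1
L=5*4+3=23  i=1*4+0*2+1=5

23,5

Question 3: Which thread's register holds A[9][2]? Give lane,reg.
r=9→G=1,rhi=1  c=2→chi=0,T=1,p=0
L=1*4+1=5  i=0*4+1*2+0=2

5,2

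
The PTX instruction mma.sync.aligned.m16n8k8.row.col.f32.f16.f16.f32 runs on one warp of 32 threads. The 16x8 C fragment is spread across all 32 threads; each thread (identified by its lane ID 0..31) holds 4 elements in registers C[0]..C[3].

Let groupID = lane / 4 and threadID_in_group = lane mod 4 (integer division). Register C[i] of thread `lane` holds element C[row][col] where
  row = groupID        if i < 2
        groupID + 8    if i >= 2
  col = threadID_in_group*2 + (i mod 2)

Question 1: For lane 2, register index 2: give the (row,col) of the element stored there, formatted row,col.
lane 2: gid=0 (2/4), tid=2 (2%4)
i=2: r=0+8=8, c=2*2+0=4

8,4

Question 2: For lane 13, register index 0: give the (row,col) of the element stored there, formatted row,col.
3,2

L=13→G=13>>2=3, T=13&3=1
[0]→row 3+0=3  col 1·2+0=2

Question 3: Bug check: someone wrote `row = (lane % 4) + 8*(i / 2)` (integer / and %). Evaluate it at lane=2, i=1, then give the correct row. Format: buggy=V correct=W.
`(lane % 4) + 8*(i / 2)`[2,1]⇒2
lane 2: gr=0 (2/4), th=2 (2%4)
i=1: r=0+0=0, c=2*2+1=5
row: 2 vs 0

buggy=2 correct=0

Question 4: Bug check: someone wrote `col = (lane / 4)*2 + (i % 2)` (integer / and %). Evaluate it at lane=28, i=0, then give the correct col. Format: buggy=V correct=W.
buggy=14 correct=0

`(lane / 4)*2 + (i % 2)`[28,0]->14
lane 28: gid=7 (28/4), tid=0 (28%4)
i=0: r=7+0=7, c=0*2+0=0
col: 14 vs 0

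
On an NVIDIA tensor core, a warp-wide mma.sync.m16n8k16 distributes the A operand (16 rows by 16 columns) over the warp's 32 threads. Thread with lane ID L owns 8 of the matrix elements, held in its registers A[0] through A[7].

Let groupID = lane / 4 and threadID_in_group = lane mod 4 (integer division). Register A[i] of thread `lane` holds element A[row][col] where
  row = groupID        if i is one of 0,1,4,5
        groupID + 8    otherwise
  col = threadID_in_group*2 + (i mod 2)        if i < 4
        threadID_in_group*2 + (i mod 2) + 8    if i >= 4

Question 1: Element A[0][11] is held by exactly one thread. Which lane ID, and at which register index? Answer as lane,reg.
r=0->g=0,rb=0  c=11->cb=1,t=1,b0=1
L=0*4+1=1  i=1*4+0*2+1=5

1,5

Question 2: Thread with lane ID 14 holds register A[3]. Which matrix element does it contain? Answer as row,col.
11,5

lane 14: g=3 (14/4), t=2 (14%4)
i=3: r=3+8=11, c=2*2+1+0=5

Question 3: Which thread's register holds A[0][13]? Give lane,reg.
r=0->g=0,rb=0  c=13->cb=1,t=2,b0=1
L=0*4+2=2  i=1*4+0*2+1=5

2,5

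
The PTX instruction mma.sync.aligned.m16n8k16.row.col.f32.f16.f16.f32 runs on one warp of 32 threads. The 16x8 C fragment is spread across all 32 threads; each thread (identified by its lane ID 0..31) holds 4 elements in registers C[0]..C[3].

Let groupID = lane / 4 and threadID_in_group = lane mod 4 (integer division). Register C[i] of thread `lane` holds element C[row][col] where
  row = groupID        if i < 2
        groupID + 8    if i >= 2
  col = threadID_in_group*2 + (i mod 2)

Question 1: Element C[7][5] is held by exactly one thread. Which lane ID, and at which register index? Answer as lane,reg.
30,1

r=7->g=7,rb=0  c=5->t=2,b0=1
L=7*4+2=30  i=0*2+1=1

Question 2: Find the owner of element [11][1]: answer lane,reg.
12,3

r=11→G=3,rhi=1  c=1→T=0,p=1
L=3*4+0=12  i=1*2+1=3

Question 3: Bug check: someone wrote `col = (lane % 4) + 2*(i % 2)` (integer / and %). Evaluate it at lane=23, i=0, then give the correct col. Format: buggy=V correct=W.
buggy=3 correct=6

`(lane % 4) + 2*(i % 2)`[23,0]=>3
lane 23: grp=5 (23/4), tig=3 (23%4)
i=0: r=5+0=5, c=3*2+0=6
col: 3 vs 6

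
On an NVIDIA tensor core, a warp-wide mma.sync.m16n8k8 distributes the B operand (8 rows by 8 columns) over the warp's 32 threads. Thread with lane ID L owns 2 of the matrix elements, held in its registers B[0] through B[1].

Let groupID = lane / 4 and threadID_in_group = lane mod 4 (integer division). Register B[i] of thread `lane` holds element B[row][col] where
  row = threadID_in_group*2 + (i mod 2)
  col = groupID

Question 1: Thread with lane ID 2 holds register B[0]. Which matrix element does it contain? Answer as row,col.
2: G=0,T=2
[0] (2*2+0,0) = (4,0)

4,0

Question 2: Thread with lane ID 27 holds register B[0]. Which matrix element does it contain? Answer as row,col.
L=27=>grp=27>>2=6, tig=27&3=3
[0]=>row 3·2+0=6  col grp=6

6,6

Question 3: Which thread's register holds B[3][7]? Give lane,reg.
29,1

c=7→G=7  r=3→T=1,p=1
L=7*4+1=29  i=1=1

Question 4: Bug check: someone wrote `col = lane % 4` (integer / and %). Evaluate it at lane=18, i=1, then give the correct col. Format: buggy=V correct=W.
`lane % 4`[18,1]=>2
lane 18: grp=4 (18/4), tig=2 (18%4)
i=1: r=2*2+1=5, c=grp=4
col: 2 vs 4

buggy=2 correct=4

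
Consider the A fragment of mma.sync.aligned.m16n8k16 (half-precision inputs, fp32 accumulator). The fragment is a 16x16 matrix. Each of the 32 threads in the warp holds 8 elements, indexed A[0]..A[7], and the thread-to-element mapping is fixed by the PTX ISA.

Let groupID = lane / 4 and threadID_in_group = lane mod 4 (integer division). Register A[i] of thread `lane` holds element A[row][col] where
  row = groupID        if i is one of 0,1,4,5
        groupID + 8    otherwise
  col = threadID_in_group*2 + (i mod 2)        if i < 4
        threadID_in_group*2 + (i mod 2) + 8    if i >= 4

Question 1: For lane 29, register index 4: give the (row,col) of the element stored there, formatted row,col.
7,10

lane 29->29/4=7, 29 mod 4=1
i=4  r:7+0->7  c:2·1+0+8->10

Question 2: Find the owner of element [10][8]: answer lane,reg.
8,6

r:10=>grp=2,rB=1  c:8=>cB=1,tig=0,lo=0
L=2*4+0=8  i=1*4+1*2+0=6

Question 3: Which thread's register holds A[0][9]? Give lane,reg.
0,5

r:0=>grp=0,rB=0  c:9=>cB=1,tig=0,lo=1
L=0*4+0=0  i=1*4+0*2+1=5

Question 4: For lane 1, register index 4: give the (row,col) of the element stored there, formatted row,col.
lane 1: grp=0 (1/4), tig=1 (1%4)
i=4: r=0+0=0, c=1*2+0+8=10

0,10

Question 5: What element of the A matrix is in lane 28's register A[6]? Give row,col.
15,8

lane 28: grp=7 (28/4), tig=0 (28%4)
i=6: r=7+8=15, c=0*2+0+8=8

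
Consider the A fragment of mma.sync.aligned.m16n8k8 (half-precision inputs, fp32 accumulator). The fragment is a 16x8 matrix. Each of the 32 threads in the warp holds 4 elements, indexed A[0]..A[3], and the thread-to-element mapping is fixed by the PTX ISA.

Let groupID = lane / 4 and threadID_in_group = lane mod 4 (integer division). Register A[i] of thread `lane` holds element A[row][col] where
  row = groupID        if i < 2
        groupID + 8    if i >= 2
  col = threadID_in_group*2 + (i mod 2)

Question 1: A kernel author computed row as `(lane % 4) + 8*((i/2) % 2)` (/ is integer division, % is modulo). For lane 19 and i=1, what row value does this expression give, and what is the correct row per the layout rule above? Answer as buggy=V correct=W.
`(lane % 4) + 8*((i/2) % 2)`[19,1]->3
lane 19->19/4=4, 19 mod 4=3
i=1  r:4+0->4  c:2·3+1->7
row: 3 vs 4

buggy=3 correct=4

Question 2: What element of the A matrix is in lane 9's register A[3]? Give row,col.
lane 9: G=2 (9/4), T=1 (9%4)
i=3: r=2+8=10, c=1*2+1=3

10,3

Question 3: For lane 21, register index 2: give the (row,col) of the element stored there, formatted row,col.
lane 21: gid=5 (21/4), tid=1 (21%4)
i=2: r=5+8=13, c=1*2+0=2

13,2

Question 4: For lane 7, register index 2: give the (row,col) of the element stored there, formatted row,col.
9,6

L=7→G=7>>2=1, T=7&3=3
[2]→row 1+8=9  col 3·2+0=6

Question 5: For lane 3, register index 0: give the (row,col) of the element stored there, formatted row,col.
0,6

lane 3: gr=0 (3/4), th=3 (3%4)
i=0: r=0+0=0, c=3*2+0=6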